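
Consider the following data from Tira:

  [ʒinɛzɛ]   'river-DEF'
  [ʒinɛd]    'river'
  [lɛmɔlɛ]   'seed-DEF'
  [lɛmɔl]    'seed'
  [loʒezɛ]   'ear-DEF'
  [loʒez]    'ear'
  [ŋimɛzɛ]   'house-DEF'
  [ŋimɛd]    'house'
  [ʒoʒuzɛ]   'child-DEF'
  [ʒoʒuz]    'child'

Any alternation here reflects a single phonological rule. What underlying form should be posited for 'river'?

/ʒinɛd/

In [ʒinɛzɛ] and [ʒinɛd] the final segment of 'river' alternates: [z] ~ [d].
But 'child' keeps [z] in both environments ([ʒoʒuzɛ], [ʒoʒuz]), so there is no rule changing /z/ to [d] in isolation.
The underlying segment must be /d/; voiced stops become fricatives between vowels, yielding [z] there.
Hence 'river' is /ʒinɛd/ underlyingly.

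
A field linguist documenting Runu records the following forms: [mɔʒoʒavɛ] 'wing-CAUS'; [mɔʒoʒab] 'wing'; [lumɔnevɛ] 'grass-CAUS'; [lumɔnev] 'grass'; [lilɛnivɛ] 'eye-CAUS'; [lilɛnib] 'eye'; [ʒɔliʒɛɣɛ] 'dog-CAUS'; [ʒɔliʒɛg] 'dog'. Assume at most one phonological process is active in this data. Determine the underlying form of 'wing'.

/mɔʒoʒab/

The stem for 'wing' ends in [v] in [mɔʒoʒavɛ] but [b] in [mɔʒoʒab].
The stem 'grass' ([lumɔnevɛ], [lumɔnev]) shows [v] unchanged in both environments, so [v] cannot be basic with [b] derived in isolation.
Therefore /b/ is basic and [v] is derived by intervocalic spirantization (voiced stops become fricatives between vowels).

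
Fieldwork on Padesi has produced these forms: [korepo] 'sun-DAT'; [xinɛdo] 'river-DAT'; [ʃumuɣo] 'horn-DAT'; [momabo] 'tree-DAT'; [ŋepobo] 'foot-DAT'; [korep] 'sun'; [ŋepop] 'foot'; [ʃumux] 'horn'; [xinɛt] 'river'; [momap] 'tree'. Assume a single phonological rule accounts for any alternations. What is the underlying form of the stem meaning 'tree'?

/momab/

The stem for 'tree' ends in [p] in [momap] but [b] in [momabo].
But 'sun' keeps [p] in both environments ([korep], [korepo]), so there is no rule changing /p/ to [b] before the DAT suffix.
The alternation reflects word-final obstruent devoicing: voiced obstruents become voiceless word-finally. /b/ is underlying.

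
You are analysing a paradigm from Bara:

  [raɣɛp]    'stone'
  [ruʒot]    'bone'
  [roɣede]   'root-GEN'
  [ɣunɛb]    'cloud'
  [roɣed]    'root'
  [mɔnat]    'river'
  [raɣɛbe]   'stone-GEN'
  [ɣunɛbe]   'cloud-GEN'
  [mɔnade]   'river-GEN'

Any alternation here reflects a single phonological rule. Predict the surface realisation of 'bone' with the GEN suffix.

The stem for 'river' ends in [d] in [mɔnade] but [t] in [mɔnat].
Compare 'root', with invariant [d] in [roɣede] and [roɣed]: an analysis with underlying /d/ and a rule producing [t] in isolation would wrongly predict alternation here too.
The alternation reflects intervocalic voicing: voiceless stops become voiced between vowels. /t/ is underlying.
From [ruʒot] the stem 'bone' is /ruʒot/; between vowels this yields [ruʒode].

[ruʒode]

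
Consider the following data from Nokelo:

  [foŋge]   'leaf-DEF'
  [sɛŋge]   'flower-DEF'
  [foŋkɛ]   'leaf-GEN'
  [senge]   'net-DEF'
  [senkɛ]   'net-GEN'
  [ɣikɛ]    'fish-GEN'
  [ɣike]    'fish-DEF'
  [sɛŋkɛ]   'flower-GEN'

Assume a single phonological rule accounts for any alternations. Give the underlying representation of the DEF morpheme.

/-ge/

The DEF suffix surfaces as [-ge] and [-ke], depending on the final segment of the stem.
The GEN suffix, which begins with [k], is invariant after every stem; so [k] is not altered by any rule here.
The DEF suffix is therefore /-ge/ underlyingly, with post-vocalic devoicing: voiced stops become voiceless after a vowel.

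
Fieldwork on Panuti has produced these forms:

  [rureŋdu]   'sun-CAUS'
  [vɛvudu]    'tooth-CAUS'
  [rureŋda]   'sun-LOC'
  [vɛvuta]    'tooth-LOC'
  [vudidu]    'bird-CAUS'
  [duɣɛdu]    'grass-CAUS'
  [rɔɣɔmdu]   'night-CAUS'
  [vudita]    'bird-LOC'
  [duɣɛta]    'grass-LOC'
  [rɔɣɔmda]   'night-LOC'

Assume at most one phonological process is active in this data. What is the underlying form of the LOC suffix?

/-ta/

The LOC suffix surfaces as [-da] and [-ta], depending on the final segment of the stem.
By contrast the CAUS suffix keeps its initial [d] throughout — that segment must be underlying.
So the underlying form is /-ta/, and voiceless stops become voiced after a nasal.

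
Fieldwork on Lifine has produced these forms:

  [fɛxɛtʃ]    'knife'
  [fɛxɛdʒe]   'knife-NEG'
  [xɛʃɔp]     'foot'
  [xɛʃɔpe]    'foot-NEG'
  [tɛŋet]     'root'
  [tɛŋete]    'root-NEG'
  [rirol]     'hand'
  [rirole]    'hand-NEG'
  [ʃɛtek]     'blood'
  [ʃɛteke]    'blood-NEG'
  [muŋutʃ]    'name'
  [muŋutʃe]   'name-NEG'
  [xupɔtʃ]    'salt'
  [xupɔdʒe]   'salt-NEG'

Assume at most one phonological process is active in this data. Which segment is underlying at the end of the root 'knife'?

The root 'knife' surfaces as [fɛxɛtʃ] and [fɛxɛdʒe], with a stem-final [tʃ] ~ [dʒ] alternation.
But 'name' keeps [tʃ] in both environments ([muŋutʃ], [muŋutʃe]), so there is no rule changing /tʃ/ to [dʒ] before the NEG suffix.
The alternation reflects word-final obstruent devoicing: voiced obstruents become voiceless word-finally. /dʒ/ is underlying.

/dʒ/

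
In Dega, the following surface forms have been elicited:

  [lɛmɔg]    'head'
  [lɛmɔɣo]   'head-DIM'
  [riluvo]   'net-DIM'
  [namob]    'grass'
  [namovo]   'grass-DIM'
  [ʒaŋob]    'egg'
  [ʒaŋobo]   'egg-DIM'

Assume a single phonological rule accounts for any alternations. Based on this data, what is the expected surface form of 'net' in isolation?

'grass' shows [b] ~ [v] at the end of the stem ([namob] vs [namovo]).
If /b/ were underlying and a rule turned it into [v] before the DIM suffix, 'egg' would also alternate; but it has [b] in both [ʒaŋob] and [ʒaŋobo].
So /v/ is underlying, and a rule of word-final hardening — voiced fricatives become stops word-finally — gives [b].
From [riluvo] the stem 'net' is /riluv/; word-finally this yields [rilub].

[rilub]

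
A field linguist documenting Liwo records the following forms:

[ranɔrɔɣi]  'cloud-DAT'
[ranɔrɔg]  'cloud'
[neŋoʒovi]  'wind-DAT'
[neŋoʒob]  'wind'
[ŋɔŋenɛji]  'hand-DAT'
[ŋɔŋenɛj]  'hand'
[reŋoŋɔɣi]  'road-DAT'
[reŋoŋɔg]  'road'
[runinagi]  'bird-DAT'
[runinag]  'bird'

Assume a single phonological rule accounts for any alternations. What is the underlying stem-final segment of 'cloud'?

In [ranɔrɔɣi] and [ranɔrɔg] the final segment of 'cloud' alternates: [ɣ] ~ [g].
But 'bird' keeps [g] in both environments ([runinagi], [runinag]), so there is no rule changing /g/ to [ɣ] before the DAT suffix.
So /ɣ/ is underlying, and a rule of word-final hardening — voiced fricatives become stops word-finally — gives [g].

/ɣ/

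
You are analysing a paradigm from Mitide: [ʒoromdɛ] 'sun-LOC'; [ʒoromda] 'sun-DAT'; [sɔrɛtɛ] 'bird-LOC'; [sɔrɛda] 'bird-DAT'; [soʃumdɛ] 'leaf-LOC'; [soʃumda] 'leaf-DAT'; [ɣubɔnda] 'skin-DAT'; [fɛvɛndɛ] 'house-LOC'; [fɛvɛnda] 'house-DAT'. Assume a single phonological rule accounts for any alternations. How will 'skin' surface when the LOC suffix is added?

The LOC suffix surfaces as [-dɛ] and [-tɛ], depending on the final segment of the stem.
By contrast the DAT suffix keeps its initial [d] throughout — that segment must be underlying.
The LOC suffix is therefore /-tɛ/ underlyingly, with post-nasal voicing: voiceless stops become voiced after a nasal.
After 'skin', which ends in a nasal, the suffix surfaces as [-dɛ], giving [ɣubɔndɛ].

[ɣubɔndɛ]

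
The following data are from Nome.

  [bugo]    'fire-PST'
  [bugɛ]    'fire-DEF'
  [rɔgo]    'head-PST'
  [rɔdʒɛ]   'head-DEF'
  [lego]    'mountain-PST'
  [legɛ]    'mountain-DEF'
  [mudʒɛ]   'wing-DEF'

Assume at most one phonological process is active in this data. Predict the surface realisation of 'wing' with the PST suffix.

The stem for 'head' ends in [g] in [rɔgo] but [dʒ] in [rɔdʒɛ].
The stem 'fire' ([bugo], [bugɛ]) shows [g] unchanged in both environments, so [g] cannot be basic with [dʒ] derived before the DEF suffix.
Therefore /dʒ/ is basic and [g] is derived by depalatalization (palato-alveolar /dʒ/ becomes [g] when no front vowel follows).
From [mudʒɛ] the stem 'wing' is /mudʒ/; when no front vowel follows this yields [mugo].

[mugo]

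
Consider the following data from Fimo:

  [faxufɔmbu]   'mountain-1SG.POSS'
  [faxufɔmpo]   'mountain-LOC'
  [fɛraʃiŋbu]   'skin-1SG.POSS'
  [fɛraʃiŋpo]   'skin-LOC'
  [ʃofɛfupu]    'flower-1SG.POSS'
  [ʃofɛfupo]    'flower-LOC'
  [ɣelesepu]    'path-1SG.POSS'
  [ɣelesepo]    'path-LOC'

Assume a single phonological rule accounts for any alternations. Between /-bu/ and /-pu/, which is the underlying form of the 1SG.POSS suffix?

/-bu/

The 1SG.POSS suffix surfaces as [-bu] and [-pu], depending on the final segment of the stem.
The LOC suffix, which begins with [p], is invariant after every stem; so [p] is not altered by any rule here.
So the underlying form is /-bu/, and voiced stops become voiceless after a vowel.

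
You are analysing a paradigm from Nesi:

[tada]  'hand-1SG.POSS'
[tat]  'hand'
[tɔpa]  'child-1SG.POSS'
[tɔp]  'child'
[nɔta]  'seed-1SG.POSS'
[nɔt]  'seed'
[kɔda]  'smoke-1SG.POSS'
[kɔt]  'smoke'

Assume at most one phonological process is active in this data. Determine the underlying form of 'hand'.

'hand' shows [d] ~ [t] at the end of the stem ([tada] vs [tat]).
The stem 'seed' ([nɔta], [nɔt]) shows [t] unchanged in both environments, so [t] cannot be basic with [d] derived before the 1SG.POSS suffix.
The underlying segment must be /d/; voiced obstruents become voiceless word-finally, yielding [t] there.

/tad/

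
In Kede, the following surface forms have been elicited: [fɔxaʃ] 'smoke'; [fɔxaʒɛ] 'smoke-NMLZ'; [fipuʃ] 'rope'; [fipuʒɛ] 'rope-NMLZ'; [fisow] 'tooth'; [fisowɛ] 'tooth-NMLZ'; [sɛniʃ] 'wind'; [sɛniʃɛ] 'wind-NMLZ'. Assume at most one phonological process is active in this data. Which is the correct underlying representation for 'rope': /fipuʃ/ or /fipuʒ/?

The stem for 'rope' ends in [ʃ] in [fipuʃ] but [ʒ] in [fipuʒɛ].
Compare 'wind', with invariant [ʃ] in [sɛniʃ] and [sɛniʃɛ]: an analysis with underlying /ʃ/ and a rule producing [ʒ] before the NMLZ suffix would wrongly predict alternation here too.
So /ʒ/ is underlying, and a rule of word-final obstruent devoicing — voiced obstruents become voiceless word-finally — gives [ʃ].

/fipuʒ/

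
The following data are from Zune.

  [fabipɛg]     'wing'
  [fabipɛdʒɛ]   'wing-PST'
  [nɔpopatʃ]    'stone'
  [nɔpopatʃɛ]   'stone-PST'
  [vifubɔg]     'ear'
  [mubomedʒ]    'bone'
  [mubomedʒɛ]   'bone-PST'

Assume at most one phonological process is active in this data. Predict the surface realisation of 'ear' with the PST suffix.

In [fabipɛg] and [fabipɛdʒɛ] the final segment of 'wing' alternates: [g] ~ [dʒ].
But 'bone' keeps [dʒ] in both environments ([mubomedʒ], [mubomedʒɛ]), so there is no rule changing /dʒ/ to [g] in isolation.
The alternation reflects palatalization before a front vowel: /g/ becomes palato-alveolar [dʒ] before a front vowel. /g/ is underlying.
The one attested form of 'ear', [vifubɔg], shows underlying /vifubɔg/. Applying the same rule before a front vowel gives [vifubɔdʒɛ].

[vifubɔdʒɛ]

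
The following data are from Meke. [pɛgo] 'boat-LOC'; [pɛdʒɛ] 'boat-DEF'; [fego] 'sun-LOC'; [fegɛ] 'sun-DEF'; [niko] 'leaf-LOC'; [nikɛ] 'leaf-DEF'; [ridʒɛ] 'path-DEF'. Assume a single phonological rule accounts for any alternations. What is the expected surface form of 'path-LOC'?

In [pɛgo] and [pɛdʒɛ] the final segment of 'boat' alternates: [g] ~ [dʒ].
If /g/ were underlying and a rule turned it into [dʒ] before the DEF suffix, 'sun' would also alternate; but it has [g] in both [fego] and [fegɛ].
So /dʒ/ is underlying, and a rule of depalatalization — palato-alveolar /dʒ/ becomes [g] when no front vowel follows — gives [g].
From [ridʒɛ] the stem 'path' is /ridʒ/; when no front vowel follows this yields [rigo].

[rigo]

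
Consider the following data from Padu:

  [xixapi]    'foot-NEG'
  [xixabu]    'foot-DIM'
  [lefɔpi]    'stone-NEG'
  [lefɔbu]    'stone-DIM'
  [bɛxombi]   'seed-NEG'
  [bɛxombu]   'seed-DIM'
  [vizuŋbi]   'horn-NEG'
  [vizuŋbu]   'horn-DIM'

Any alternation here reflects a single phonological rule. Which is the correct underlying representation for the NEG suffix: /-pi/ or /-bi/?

/-pi/

The NEG morpheme has two allomorphs, [-bi] and [-pi].
By contrast the DIM suffix keeps its initial [b] throughout — that segment must be underlying.
The NEG suffix is therefore /-pi/ underlyingly, with post-nasal voicing: voiceless stops become voiced after a nasal.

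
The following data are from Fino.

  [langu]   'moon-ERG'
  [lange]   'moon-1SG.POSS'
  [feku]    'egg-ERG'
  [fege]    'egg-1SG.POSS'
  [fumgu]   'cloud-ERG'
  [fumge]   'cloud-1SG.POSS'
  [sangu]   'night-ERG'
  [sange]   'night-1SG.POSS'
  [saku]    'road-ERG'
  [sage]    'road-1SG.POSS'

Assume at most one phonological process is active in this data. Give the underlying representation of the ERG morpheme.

The ERG morpheme has two allomorphs, [-gu] and [-ku].
The 1SG.POSS suffix, which begins with [g], is invariant after every stem; so [g] is not altered by any rule here.
So the underlying form is /-ku/, and voiceless stops become voiced after a nasal.

/-ku/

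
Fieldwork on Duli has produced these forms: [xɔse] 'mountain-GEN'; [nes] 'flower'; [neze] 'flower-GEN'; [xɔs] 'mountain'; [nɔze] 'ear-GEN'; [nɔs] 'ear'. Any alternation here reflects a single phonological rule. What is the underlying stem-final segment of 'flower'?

The root 'flower' surfaces as [nes] and [neze], with a stem-final [s] ~ [z] alternation.
But 'mountain' keeps [s] in both environments ([xɔs], [xɔse]), so there is no rule changing /s/ to [z] before the GEN suffix.
Therefore /z/ is basic and [s] is derived by word-final obstruent devoicing (voiced obstruents become voiceless word-finally).

/z/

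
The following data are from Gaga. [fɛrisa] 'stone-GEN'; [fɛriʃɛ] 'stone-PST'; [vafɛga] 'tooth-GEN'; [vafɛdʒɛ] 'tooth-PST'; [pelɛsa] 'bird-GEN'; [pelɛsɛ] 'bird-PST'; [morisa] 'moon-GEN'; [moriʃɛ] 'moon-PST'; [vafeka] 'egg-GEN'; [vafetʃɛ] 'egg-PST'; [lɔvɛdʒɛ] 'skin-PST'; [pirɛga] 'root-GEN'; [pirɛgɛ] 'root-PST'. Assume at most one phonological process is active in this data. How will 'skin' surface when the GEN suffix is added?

The stem for 'tooth' ends in [g] in [vafɛga] but [dʒ] in [vafɛdʒɛ].
But 'root' keeps [g] in both environments ([pirɛga], [pirɛgɛ]), so there is no rule changing /g/ to [dʒ] before the PST suffix.
So /dʒ/ is underlying, and a rule of depalatalization — palato-alveolar /tʃ/, /dʒ/ and /ʃ/ become [k], [g] and [s] when no front vowel follows — gives [g].
From [lɔvɛdʒɛ] the stem 'skin' is /lɔvɛdʒ/; when no front vowel follows this yields [lɔvɛga].

[lɔvɛga]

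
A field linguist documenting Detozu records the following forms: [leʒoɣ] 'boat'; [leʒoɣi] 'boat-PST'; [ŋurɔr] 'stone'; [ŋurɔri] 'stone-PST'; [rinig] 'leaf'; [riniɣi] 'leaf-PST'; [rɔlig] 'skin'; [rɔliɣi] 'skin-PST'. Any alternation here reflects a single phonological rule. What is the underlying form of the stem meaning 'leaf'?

/rinig/

The root 'leaf' surfaces as [rinig] and [riniɣi], with a stem-final [g] ~ [ɣ] alternation.
Compare 'boat', with invariant [ɣ] in [leʒoɣ] and [leʒoɣi]: an analysis with underlying /ɣ/ and a rule producing [g] in isolation would wrongly predict alternation here too.
The underlying segment must be /g/; voiced stops become fricatives between vowels, yielding [ɣ] there.
Hence 'leaf' is /rinig/ underlyingly.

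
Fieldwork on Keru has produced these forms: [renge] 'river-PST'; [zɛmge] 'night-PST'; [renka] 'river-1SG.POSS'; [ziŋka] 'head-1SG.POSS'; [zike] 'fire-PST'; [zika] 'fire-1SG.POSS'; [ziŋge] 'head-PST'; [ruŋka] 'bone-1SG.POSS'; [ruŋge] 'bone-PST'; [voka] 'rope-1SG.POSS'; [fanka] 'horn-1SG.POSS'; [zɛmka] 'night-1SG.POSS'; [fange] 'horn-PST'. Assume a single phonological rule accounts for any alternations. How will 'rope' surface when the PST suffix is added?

[voke]

The PST morpheme has two allomorphs, [-ge] and [-ke].
By contrast the 1SG.POSS suffix keeps its initial [k] throughout — that segment must be underlying.
So the underlying form is /-ge/, and voiced stops become voiceless after a vowel.
After 'rope', which ends in a vowel, the suffix surfaces as [-ke], giving [voke].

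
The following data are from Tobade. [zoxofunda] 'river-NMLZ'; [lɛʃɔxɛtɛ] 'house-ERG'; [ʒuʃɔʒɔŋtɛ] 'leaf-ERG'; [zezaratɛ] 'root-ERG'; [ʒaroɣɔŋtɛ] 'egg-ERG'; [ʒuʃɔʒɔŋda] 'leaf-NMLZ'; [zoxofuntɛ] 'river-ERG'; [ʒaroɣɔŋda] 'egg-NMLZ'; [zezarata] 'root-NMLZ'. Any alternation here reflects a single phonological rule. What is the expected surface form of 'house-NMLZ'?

The NMLZ morpheme has two allomorphs, [-da] and [-ta].
The ERG suffix, which begins with [t], is invariant after every stem; so [t] is not altered by any rule here.
The NMLZ suffix is therefore /-da/ underlyingly, with post-vocalic devoicing: voiced stops become voiceless after a vowel.
After 'house', which ends in a vowel, the suffix surfaces as [-ta], giving [lɛʃɔxɛta].

[lɛʃɔxɛta]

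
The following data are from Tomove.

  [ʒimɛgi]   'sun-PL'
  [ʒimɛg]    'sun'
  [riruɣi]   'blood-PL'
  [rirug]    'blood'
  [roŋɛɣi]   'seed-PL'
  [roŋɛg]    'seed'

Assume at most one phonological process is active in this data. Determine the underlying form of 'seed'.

In [roŋɛɣi] and [roŋɛg] the final segment of 'seed' alternates: [ɣ] ~ [g].
Compare 'sun', with invariant [g] in [ʒimɛgi] and [ʒimɛg]: an analysis with underlying /g/ and a rule producing [ɣ] before the PL suffix would wrongly predict alternation here too.
The alternation reflects word-final hardening: voiced fricatives become stops word-finally. /ɣ/ is underlying.

/roŋɛɣ/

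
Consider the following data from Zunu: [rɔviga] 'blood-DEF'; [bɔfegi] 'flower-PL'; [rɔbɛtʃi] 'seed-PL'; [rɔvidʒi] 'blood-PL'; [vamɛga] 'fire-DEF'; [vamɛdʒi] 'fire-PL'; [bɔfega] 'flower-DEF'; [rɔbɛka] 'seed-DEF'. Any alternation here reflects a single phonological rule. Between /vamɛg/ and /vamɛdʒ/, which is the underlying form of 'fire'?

/vamɛdʒ/

The root 'fire' surfaces as [vamɛdʒi] and [vamɛga], with a stem-final [dʒ] ~ [g] alternation.
Compare 'flower', with invariant [g] in [bɔfegi] and [bɔfega]: an analysis with underlying /g/ and a rule producing [dʒ] before the PL suffix would wrongly predict alternation here too.
So /dʒ/ is underlying, and a rule of depalatalization — palato-alveolar /tʃ/ and /dʒ/ become [k] and [g] when no front vowel follows — gives [g].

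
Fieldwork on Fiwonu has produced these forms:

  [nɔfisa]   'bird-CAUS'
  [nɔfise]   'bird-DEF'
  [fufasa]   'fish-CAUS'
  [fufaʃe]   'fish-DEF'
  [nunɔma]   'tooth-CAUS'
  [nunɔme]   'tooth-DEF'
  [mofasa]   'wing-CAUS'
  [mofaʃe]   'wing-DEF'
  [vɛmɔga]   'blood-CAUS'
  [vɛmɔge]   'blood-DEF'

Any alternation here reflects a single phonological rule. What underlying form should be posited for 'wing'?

'wing' shows [s] ~ [ʃ] at the end of the stem ([mofasa] vs [mofaʃe]).
Compare 'bird', with invariant [s] in [nɔfisa] and [nɔfise]: an analysis with underlying /s/ and a rule producing [ʃ] before the DEF suffix would wrongly predict alternation here too.
Therefore /ʃ/ is basic and [s] is derived by depalatalization (palato-alveolar /ʃ/ becomes [s] when no front vowel follows).
Hence 'wing' is /mofaʃ/ underlyingly.

/mofaʃ/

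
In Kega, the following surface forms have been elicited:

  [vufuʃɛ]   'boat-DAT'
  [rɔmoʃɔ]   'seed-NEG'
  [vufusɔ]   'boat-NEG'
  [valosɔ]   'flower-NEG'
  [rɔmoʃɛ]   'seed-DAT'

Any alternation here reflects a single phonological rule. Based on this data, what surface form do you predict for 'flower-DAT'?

[valoʃɛ]

The root 'boat' surfaces as [vufuʃɛ] and [vufusɔ], with a stem-final [ʃ] ~ [s] alternation.
The stem 'seed' ([rɔmoʃɛ], [rɔmoʃɔ]) shows [ʃ] unchanged in both environments, so [ʃ] cannot be basic with [s] derived before the NEG suffix.
Therefore /s/ is basic and [ʃ] is derived by palatalization before a front vowel (/s/ becomes palato-alveolar [ʃ] before a front vowel).
The one attested form of 'flower', [valosɔ], shows underlying /valos/. Applying the same rule before a front vowel gives [valoʃɛ].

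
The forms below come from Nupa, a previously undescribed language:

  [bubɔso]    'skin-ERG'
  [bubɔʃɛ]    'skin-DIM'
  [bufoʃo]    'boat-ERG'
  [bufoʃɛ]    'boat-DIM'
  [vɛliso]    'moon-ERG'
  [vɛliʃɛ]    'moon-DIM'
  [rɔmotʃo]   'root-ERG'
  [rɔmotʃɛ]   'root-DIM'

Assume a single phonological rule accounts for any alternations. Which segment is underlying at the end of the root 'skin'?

In [bubɔso] and [bubɔʃɛ] the final segment of 'skin' alternates: [s] ~ [ʃ].
Compare 'boat', with invariant [ʃ] in [bufoʃo] and [bufoʃɛ]: an analysis with underlying /ʃ/ and a rule producing [s] before the ERG suffix would wrongly predict alternation here too.
The underlying segment must be /s/; /s/ becomes palato-alveolar [ʃ] before a front vowel, yielding [ʃ] there.

/s/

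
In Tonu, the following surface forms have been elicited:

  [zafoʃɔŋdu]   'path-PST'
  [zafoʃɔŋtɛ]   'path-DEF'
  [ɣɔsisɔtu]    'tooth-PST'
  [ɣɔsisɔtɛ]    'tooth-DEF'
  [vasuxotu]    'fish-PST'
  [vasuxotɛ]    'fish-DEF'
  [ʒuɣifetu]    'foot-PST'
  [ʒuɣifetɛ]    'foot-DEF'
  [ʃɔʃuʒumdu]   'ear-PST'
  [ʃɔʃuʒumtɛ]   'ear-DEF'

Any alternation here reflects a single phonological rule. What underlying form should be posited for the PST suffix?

/-du/

The PST suffix surfaces as [-du] and [-tu], depending on the final segment of the stem.
By contrast the DEF suffix keeps its initial [t] throughout — that segment must be underlying.
The PST suffix is therefore /-du/ underlyingly, with post-vocalic devoicing: voiced stops become voiceless after a vowel.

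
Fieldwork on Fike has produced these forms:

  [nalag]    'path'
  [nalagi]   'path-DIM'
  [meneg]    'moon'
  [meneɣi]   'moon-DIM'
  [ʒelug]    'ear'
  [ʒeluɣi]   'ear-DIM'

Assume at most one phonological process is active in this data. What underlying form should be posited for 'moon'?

'moon' shows [g] ~ [ɣ] at the end of the stem ([meneg] vs [meneɣi]).
But 'path' keeps [g] in both environments ([nalag], [nalagi]), so there is no rule changing /g/ to [ɣ] before the DIM suffix.
The alternation reflects word-final hardening: voiced fricatives become stops word-finally. /ɣ/ is underlying.
The underlying form of 'moon' is therefore /meneɣ/.

/meneɣ/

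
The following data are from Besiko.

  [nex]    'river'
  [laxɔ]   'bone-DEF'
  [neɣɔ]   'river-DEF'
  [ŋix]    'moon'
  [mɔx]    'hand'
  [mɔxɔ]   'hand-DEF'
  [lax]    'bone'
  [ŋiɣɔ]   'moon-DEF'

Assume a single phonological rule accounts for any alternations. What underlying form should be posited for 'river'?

The root 'river' surfaces as [neɣɔ] and [nex], with a stem-final [ɣ] ~ [x] alternation.
Compare 'hand', with invariant [x] in [mɔxɔ] and [mɔx]: an analysis with underlying /x/ and a rule producing [ɣ] before the DEF suffix would wrongly predict alternation here too.
The underlying segment must be /ɣ/; voiced obstruents become voiceless word-finally, yielding [x] there.

/neɣ/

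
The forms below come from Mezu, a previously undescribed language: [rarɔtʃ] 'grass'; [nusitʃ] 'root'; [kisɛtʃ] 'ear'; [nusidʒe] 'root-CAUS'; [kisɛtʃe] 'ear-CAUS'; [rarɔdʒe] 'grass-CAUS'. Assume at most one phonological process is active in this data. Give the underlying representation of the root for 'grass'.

/rarɔdʒ/

The root 'grass' surfaces as [rarɔtʃ] and [rarɔdʒe], with a stem-final [tʃ] ~ [dʒ] alternation.
Compare 'ear', with invariant [tʃ] in [kisɛtʃ] and [kisɛtʃe]: an analysis with underlying /tʃ/ and a rule producing [dʒ] before the CAUS suffix would wrongly predict alternation here too.
So /dʒ/ is underlying, and a rule of word-final obstruent devoicing — voiced obstruents become voiceless word-finally — gives [tʃ].
The underlying form of 'grass' is therefore /rarɔdʒ/.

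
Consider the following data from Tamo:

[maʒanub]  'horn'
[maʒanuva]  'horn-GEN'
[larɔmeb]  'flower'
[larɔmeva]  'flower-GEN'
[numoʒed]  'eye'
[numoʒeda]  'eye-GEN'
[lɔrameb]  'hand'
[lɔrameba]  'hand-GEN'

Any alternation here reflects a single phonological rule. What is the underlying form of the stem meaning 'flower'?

'flower' shows [b] ~ [v] at the end of the stem ([larɔmeb] vs [larɔmeva]).
If /b/ were underlying and a rule turned it into [v] before the GEN suffix, 'hand' would also alternate; but it has [b] in both [lɔrameb] and [lɔrameba].
The alternation reflects word-final hardening: voiced fricatives become stops word-finally. /v/ is underlying.

/larɔmev/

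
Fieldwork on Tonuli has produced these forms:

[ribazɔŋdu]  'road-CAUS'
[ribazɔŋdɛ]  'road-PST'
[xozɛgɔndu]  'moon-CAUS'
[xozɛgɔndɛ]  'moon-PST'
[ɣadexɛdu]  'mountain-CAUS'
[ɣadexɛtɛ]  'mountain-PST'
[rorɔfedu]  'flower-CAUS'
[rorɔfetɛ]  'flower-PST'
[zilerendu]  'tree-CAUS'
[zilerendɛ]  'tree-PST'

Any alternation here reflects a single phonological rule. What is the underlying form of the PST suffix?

/-tɛ/

The PST suffix surfaces as [-dɛ] and [-tɛ], depending on the final segment of the stem.
The CAUS suffix, which begins with [d], is invariant after every stem; so [d] is not altered by any rule here.
So the underlying form is /-tɛ/, and voiceless stops become voiced after a nasal.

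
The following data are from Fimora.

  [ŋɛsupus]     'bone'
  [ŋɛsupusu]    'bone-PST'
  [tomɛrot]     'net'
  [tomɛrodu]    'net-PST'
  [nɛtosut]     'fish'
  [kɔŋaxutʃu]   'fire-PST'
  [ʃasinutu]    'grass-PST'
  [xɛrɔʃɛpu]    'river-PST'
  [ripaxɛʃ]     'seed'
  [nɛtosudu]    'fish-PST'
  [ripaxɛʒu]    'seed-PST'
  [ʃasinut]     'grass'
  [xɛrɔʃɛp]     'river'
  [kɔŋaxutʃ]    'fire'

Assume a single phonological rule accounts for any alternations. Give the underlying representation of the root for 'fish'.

In [nɛtosut] and [nɛtosudu] the final segment of 'fish' alternates: [t] ~ [d].
Compare 'grass', with invariant [t] in [ʃasinut] and [ʃasinutu]: an analysis with underlying /t/ and a rule producing [d] before the PST suffix would wrongly predict alternation here too.
Therefore /d/ is basic and [t] is derived by word-final obstruent devoicing (voiced obstruents become voiceless word-finally).
Hence 'fish' is /nɛtosud/ underlyingly.

/nɛtosud/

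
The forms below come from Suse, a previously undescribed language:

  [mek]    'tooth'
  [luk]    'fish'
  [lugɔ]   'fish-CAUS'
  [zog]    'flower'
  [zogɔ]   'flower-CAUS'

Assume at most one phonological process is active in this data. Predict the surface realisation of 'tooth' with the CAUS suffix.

The root 'fish' surfaces as [luk] and [lugɔ], with a stem-final [k] ~ [g] alternation.
If /g/ were underlying and a rule turned it into [k] in isolation, 'flower' would also alternate; but it has [g] in both [zog] and [zogɔ].
Therefore /k/ is basic and [g] is derived by intervocalic voicing (voiceless stops become voiced between vowels).
From [mek] the stem 'tooth' is /mek/; between vowels this yields [megɔ].

[megɔ]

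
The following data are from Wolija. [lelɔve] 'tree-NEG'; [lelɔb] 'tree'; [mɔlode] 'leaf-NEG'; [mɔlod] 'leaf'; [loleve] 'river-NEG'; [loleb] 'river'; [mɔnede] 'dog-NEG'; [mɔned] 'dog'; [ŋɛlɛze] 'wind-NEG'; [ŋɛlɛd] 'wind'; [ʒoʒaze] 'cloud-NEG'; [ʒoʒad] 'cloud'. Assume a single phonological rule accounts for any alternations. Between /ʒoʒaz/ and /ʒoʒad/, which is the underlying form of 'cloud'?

'cloud' shows [z] ~ [d] at the end of the stem ([ʒoʒaze] vs [ʒoʒad]).
But 'dog' keeps [d] in both environments ([mɔnede], [mɔned]), so there is no rule changing /d/ to [z] before the NEG suffix.
So /z/ is underlying, and a rule of word-final hardening — voiced fricatives become stops word-finally — gives [d].

/ʒoʒaz/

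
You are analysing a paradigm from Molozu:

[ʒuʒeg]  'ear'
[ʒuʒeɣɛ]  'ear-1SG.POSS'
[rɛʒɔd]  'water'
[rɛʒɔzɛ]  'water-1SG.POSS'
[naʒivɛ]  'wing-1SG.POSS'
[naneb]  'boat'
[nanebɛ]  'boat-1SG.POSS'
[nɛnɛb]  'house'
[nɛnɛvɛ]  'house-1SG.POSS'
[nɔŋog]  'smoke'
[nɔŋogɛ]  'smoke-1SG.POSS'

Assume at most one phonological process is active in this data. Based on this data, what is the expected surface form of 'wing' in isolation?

The root 'house' surfaces as [nɛnɛb] and [nɛnɛvɛ], with a stem-final [b] ~ [v] alternation.
The stem 'boat' ([naneb], [nanebɛ]) shows [b] unchanged in both environments, so [b] cannot be basic with [v] derived before the 1SG.POSS suffix.
So /v/ is underlying, and a rule of word-final hardening — voiced fricatives become stops word-finally — gives [b].
The one attested form of 'wing', [naʒivɛ], shows underlying /naʒiv/. Applying the same rule word-finally gives [naʒib].

[naʒib]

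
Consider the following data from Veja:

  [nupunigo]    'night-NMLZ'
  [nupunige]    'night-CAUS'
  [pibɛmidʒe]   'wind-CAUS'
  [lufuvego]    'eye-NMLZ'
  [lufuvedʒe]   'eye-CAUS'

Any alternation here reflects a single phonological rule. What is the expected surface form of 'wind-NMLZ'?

The stem for 'eye' ends in [g] in [lufuvego] but [dʒ] in [lufuvedʒe].
But 'night' keeps [g] in both environments ([nupunigo], [nupunige]), so there is no rule changing /g/ to [dʒ] before the CAUS suffix.
The underlying segment must be /dʒ/; palato-alveolar /dʒ/ becomes [g] when no front vowel follows, yielding [g] there.
From [pibɛmidʒe] the stem 'wind' is /pibɛmidʒ/; when no front vowel follows this yields [pibɛmigo].

[pibɛmigo]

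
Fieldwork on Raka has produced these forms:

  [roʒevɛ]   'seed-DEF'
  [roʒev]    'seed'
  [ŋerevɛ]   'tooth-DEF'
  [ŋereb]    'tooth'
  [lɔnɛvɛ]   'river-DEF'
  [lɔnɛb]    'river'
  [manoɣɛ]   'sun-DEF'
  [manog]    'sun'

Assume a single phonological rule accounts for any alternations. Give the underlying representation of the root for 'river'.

/lɔnɛb/

'river' shows [v] ~ [b] at the end of the stem ([lɔnɛvɛ] vs [lɔnɛb]).
Compare 'seed', with invariant [v] in [roʒevɛ] and [roʒev]: an analysis with underlying /v/ and a rule producing [b] in isolation would wrongly predict alternation here too.
So /b/ is underlying, and a rule of intervocalic spirantization — voiced stops become fricatives between vowels — gives [v].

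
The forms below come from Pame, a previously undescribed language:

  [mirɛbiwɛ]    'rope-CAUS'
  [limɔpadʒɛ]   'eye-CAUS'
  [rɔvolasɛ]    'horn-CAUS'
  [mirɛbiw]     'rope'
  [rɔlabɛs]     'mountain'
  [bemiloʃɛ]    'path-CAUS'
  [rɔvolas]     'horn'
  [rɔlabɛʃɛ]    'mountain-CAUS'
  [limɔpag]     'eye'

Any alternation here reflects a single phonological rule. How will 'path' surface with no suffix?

The root 'mountain' surfaces as [rɔlabɛʃɛ] and [rɔlabɛs], with a stem-final [ʃ] ~ [s] alternation.
Compare 'horn', with invariant [s] in [rɔvolasɛ] and [rɔvolas]: an analysis with underlying /s/ and a rule producing [ʃ] before the CAUS suffix would wrongly predict alternation here too.
The alternation reflects depalatalization: palato-alveolar /dʒ/ and /ʃ/ become [g] and [s] when no front vowel follows. /ʃ/ is underlying.
From [bemiloʃɛ] the stem 'path' is /bemiloʃ/; when no front vowel follows this yields [bemilos].

[bemilos]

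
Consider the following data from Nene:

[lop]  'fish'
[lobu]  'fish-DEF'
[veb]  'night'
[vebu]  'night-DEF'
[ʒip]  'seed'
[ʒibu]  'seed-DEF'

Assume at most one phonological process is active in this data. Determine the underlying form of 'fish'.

/lop/

In [lop] and [lobu] the final segment of 'fish' alternates: [p] ~ [b].
The stem 'night' ([veb], [vebu]) shows [b] unchanged in both environments, so [b] cannot be basic with [p] derived in isolation.
The underlying segment must be /p/; voiceless stops become voiced between vowels, yielding [b] there.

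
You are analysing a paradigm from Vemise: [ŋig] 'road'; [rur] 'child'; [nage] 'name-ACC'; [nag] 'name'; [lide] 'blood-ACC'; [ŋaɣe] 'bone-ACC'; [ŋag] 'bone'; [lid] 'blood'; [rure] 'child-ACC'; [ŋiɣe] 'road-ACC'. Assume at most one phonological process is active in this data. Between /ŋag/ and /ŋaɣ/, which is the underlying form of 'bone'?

/ŋaɣ/

'bone' shows [ɣ] ~ [g] at the end of the stem ([ŋaɣe] vs [ŋag]).
The stem 'name' ([nage], [nag]) shows [g] unchanged in both environments, so [g] cannot be basic with [ɣ] derived before the ACC suffix.
So /ɣ/ is underlying, and a rule of word-final hardening — voiced fricatives become stops word-finally — gives [g].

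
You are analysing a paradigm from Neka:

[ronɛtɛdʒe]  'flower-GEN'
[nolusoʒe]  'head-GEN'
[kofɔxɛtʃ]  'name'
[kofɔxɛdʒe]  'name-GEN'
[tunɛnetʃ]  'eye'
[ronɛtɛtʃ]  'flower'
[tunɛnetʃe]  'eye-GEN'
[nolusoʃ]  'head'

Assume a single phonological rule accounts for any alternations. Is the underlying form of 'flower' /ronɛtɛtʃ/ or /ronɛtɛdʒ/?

/ronɛtɛdʒ/

'flower' shows [tʃ] ~ [dʒ] at the end of the stem ([ronɛtɛtʃ] vs [ronɛtɛdʒe]).
But 'eye' keeps [tʃ] in both environments ([tunɛnetʃ], [tunɛnetʃe]), so there is no rule changing /tʃ/ to [dʒ] before the GEN suffix.
The alternation reflects word-final obstruent devoicing: voiced obstruents become voiceless word-finally. /dʒ/ is underlying.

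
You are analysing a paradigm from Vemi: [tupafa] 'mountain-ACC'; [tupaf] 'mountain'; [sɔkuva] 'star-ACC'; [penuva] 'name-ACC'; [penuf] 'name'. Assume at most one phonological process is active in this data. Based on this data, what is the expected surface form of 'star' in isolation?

[sɔkuf]

'name' shows [f] ~ [v] at the end of the stem ([penuf] vs [penuva]).
If /f/ were underlying and a rule turned it into [v] before the ACC suffix, 'mountain' would also alternate; but it has [f] in both [tupaf] and [tupafa].
The alternation reflects word-final obstruent devoicing: voiced obstruents become voiceless word-finally. /v/ is underlying.
The one attested form of 'star', [sɔkuva], shows underlying /sɔkuv/. Applying the same rule word-finally gives [sɔkuf].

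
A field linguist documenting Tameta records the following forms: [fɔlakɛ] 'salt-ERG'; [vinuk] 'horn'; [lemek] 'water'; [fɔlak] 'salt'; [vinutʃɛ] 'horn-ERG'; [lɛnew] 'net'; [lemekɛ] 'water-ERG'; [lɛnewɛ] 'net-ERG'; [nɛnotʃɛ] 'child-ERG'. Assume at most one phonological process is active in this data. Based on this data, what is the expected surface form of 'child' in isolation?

'horn' shows [k] ~ [tʃ] at the end of the stem ([vinuk] vs [vinutʃɛ]).
But 'water' keeps [k] in both environments ([lemek], [lemekɛ]), so there is no rule changing /k/ to [tʃ] before the ERG suffix.
The underlying segment must be /tʃ/; palato-alveolar /tʃ/ becomes [k] when no front vowel follows, yielding [k] there.
From [nɛnotʃɛ] the stem 'child' is /nɛnotʃ/; when no front vowel follows this yields [nɛnok].

[nɛnok]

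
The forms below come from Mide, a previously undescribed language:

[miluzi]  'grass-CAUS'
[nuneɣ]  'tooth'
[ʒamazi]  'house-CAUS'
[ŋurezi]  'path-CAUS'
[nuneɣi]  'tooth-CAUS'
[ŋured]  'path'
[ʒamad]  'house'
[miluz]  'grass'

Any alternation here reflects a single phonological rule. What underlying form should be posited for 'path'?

In [ŋured] and [ŋurezi] the final segment of 'path' alternates: [d] ~ [z].
If /z/ were underlying and a rule turned it into [d] in isolation, 'grass' would also alternate; but it has [z] in both [miluz] and [miluzi].
The alternation reflects intervocalic spirantization: voiced stops become fricatives between vowels. /d/ is underlying.
So 'path' = /ŋured/.

/ŋured/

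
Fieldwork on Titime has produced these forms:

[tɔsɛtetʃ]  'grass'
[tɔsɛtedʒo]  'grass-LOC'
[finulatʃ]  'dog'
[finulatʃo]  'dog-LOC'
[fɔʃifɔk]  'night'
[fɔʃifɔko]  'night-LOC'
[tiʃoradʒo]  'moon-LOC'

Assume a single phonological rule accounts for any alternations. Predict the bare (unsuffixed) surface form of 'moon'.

[tiʃoratʃ]

In [tɔsɛtetʃ] and [tɔsɛtedʒo] the final segment of 'grass' alternates: [tʃ] ~ [dʒ].
The stem 'dog' ([finulatʃ], [finulatʃo]) shows [tʃ] unchanged in both environments, so [tʃ] cannot be basic with [dʒ] derived before the LOC suffix.
So /dʒ/ is underlying, and a rule of word-final obstruent devoicing — voiced obstruents become voiceless word-finally — gives [tʃ].
From [tiʃoradʒo] the stem 'moon' is /tiʃoradʒ/; word-finally this yields [tiʃoratʃ].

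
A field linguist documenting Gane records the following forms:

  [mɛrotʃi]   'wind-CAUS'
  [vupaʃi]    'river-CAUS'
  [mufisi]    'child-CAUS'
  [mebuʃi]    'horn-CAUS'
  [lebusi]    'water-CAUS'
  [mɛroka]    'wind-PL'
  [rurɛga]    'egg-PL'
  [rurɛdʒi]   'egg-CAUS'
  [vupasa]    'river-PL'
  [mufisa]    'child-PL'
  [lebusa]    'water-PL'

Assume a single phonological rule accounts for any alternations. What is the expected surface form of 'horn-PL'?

The root 'river' surfaces as [vupasa] and [vupaʃi], with a stem-final [s] ~ [ʃ] alternation.
The stem 'child' ([mufisa], [mufisi]) shows [s] unchanged in both environments, so [s] cannot be basic with [ʃ] derived before the CAUS suffix.
The underlying segment must be /ʃ/; palato-alveolar /tʃ/, /dʒ/ and /ʃ/ become [k], [g] and [s] when no front vowel follows, yielding [s] there.
From [mebuʃi] the stem 'horn' is /mebuʃ/; when no front vowel follows this yields [mebusa].

[mebusa]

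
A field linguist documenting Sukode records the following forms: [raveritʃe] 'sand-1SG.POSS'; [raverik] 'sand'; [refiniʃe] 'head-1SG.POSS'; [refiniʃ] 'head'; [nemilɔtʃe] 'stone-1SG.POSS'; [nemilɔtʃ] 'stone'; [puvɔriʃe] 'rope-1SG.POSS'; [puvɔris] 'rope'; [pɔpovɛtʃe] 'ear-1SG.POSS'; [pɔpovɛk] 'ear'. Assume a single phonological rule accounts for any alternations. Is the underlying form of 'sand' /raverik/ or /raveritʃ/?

/raverik/

In [raveritʃe] and [raverik] the final segment of 'sand' alternates: [tʃ] ~ [k].
But 'stone' keeps [tʃ] in both environments ([nemilɔtʃe], [nemilɔtʃ]), so there is no rule changing /tʃ/ to [k] in isolation.
The underlying segment must be /k/; /k/ and /s/ become palato-alveolar [tʃ] and [ʃ] before a front vowel, yielding [tʃ] there.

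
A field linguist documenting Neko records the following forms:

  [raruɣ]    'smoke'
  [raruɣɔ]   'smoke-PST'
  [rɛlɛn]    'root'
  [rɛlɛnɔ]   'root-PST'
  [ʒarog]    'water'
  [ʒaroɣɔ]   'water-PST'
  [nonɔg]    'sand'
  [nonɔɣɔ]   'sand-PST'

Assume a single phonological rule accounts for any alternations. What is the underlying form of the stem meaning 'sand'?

/nonɔg/

The root 'sand' surfaces as [nonɔg] and [nonɔɣɔ], with a stem-final [g] ~ [ɣ] alternation.
But 'smoke' keeps [ɣ] in both environments ([raruɣ], [raruɣɔ]), so there is no rule changing /ɣ/ to [g] in isolation.
The underlying segment must be /g/; voiced stops become fricatives between vowels, yielding [ɣ] there.
So 'sand' = /nonɔg/.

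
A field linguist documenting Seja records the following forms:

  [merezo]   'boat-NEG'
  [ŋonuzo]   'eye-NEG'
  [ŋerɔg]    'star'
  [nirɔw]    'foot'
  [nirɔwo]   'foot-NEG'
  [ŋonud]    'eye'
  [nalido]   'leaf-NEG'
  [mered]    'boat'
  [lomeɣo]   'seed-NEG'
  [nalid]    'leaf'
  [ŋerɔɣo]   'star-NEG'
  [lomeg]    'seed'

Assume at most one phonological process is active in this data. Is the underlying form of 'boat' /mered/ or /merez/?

/merez/

The stem for 'boat' ends in [d] in [mered] but [z] in [merezo].
Compare 'leaf', with invariant [d] in [nalid] and [nalido]: an analysis with underlying /d/ and a rule producing [z] before the NEG suffix would wrongly predict alternation here too.
Therefore /z/ is basic and [d] is derived by word-final hardening (voiced fricatives become stops word-finally).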